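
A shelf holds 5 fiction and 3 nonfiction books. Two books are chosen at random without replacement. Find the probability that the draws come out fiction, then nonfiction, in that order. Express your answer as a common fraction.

Multiply the probability of each draw given the previous ones:
P = 5/8 × 3/7 = 15/56.

15/56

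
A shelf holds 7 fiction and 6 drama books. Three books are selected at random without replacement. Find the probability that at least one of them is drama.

251/286

P(no drama) = 7/13 × 6/12 × 5/11 = 210/1716 = 35/286.
P(at least one) = 1 − 35/286 = 251/286.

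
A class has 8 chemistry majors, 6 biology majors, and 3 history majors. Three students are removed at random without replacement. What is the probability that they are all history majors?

P = 3/17 × 2/16 × 1/15 = 6/4080 = 1/680.

1/680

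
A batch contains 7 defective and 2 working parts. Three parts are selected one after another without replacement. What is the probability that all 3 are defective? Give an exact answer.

5/12

P(every draw is defective) = 7/9 × 6/8 × 5/7 = 210/504 = 5/12.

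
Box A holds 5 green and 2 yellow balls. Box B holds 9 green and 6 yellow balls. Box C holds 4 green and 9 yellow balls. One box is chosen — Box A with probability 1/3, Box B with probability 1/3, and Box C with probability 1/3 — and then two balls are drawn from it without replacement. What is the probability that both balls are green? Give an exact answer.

From Box A: P(both green) = (5/7)(4/6) = 10/21.
From Box B: P(both green) = (9/15)(8/14) = 12/35.
From Box C: P(both green) = (4/13)(3/12) = 1/13.
Total probability = (1/3)(10/21) + (1/3)(12/35) + (1/3)(1/13) = 1223/4095.

1223/4095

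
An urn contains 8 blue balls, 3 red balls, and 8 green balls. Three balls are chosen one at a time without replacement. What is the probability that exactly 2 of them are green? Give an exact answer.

One ordering (green drawn first) has probability 8/19 × 7/18 × 11/17 = 616/5814 = 308/2907.
There are C(3,2) = 3 such orderings, each equally likely, so P = 3 × 308/2907 = 308/969.

308/969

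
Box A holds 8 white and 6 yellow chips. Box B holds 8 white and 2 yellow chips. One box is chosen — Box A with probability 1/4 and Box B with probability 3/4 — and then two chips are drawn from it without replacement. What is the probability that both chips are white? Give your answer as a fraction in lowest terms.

106/195

From Box A: P(both white) = (8/14)(7/13) = 4/13.
From Box B: P(both white) = (8/10)(7/9) = 28/45.
Total probability = (1/4)(4/13) + (3/4)(28/45) = 106/195.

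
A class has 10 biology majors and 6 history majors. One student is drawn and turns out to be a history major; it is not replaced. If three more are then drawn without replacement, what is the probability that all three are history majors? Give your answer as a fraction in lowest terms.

With the first student removed, 5 history majors remain out of 15.
P = 5/15 × 4/14 × 3/13 = 60/2730 = 2/91.

2/91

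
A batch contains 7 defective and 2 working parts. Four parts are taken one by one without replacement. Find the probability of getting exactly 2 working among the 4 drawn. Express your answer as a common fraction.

One ordering (working drawn first) has probability 2/9 × 1/8 × 7/7 × 6/6 = 84/3024 = 1/36.
There are C(4,2) = 6 such orderings, each equally likely, so P = 6 × 1/36 = 1/6.

1/6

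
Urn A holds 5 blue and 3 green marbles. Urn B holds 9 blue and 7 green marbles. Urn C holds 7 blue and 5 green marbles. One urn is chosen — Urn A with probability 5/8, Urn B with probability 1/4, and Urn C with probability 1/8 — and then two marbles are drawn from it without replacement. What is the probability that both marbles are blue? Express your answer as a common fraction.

1041/3080

From Urn A: P(both blue) = (5/8)(4/7) = 5/14.
From Urn B: P(both blue) = (9/16)(8/15) = 3/10.
From Urn C: P(both blue) = (7/12)(6/11) = 7/22.
Total probability = (5/8)(5/14) + (1/4)(3/10) + (1/8)(7/22) = 1041/3080.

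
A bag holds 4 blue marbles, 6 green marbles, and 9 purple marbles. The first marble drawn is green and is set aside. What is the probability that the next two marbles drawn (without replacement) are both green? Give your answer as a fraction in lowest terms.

After the first draw, 5 of the remaining 18 marbles are green.
P = 5/18 × 4/17 = 20/306 = 10/153.

10/153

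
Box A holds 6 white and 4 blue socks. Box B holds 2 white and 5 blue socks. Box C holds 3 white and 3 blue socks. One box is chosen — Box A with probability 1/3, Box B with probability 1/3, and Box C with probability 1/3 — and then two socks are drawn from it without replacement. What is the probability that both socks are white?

From Box A: P(both white) = (6/10)(5/9) = 1/3.
From Box B: P(both white) = (2/7)(1/6) = 1/21.
From Box C: P(both white) = (3/6)(2/5) = 1/5.
Total probability = (1/3)(1/3) + (1/3)(1/21) + (1/3)(1/5) = 61/315.

61/315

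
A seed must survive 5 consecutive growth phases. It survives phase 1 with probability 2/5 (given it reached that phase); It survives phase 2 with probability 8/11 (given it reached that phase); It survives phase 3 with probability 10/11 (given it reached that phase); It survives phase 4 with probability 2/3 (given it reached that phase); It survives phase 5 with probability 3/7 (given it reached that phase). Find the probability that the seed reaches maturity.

Multiplying along the chain,
P = 2/5 × 8/11 × 10/11 × 2/3 × 3/7 = 960/12705 = 64/847.

64/847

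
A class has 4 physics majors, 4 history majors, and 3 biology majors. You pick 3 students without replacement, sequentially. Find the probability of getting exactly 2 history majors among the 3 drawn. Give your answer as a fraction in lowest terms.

14/55

One ordering (history majors drawn first) has probability 4/11 × 3/10 × 7/9 = 84/990 = 14/165.
There are C(3,2) = 3 such orderings, each equally likely, so P = 3 × 14/165 = 14/55.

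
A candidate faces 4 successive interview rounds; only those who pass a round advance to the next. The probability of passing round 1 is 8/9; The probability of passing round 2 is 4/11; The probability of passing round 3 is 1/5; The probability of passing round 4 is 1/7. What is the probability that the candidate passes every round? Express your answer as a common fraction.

Each stage is reached only if all earlier stages succeed, so
P = 8/9 × 4/11 × 1/5 × 1/7 = 32/3465.

32/3465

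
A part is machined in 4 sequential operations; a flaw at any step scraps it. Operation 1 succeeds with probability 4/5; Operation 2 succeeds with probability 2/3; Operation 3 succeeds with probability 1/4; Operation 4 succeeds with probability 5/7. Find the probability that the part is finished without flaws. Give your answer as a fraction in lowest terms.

2/21

Each stage is reached only if all earlier stages succeed, so
P = 4/5 × 2/3 × 1/4 × 5/7 = 40/420 = 2/21.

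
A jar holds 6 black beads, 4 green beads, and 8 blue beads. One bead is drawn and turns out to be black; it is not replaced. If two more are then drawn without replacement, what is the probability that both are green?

3/68

After the first draw, 4 of the remaining 17 beads are green.
P = 4/17 × 3/16 = 12/272 = 3/68.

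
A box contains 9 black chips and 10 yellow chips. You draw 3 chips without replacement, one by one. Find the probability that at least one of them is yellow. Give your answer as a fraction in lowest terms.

295/323

P(no yellow) = 9/19 × 8/18 × 7/17 = 504/5814 = 28/323.
P(at least one) = 1 − 28/323 = 295/323.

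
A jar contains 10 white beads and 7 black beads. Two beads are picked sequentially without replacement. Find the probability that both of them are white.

P(every draw is white) = 10/17 × 9/16 = 90/272 = 45/136.

45/136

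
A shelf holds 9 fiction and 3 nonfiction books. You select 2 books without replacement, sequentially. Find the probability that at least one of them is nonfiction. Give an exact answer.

5/11

P(no nonfiction) = 9/12 × 8/11 = 72/132 = 6/11.
P(at least one) = 1 − 6/11 = 5/11.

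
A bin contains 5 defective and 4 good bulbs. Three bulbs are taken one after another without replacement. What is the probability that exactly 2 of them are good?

One ordering (good drawn first) has probability 4/9 × 3/8 × 5/7 = 60/504 = 5/42.
There are C(3,2) = 3 such orderings, each equally likely, so P = 3 × 5/42 = 5/14.

5/14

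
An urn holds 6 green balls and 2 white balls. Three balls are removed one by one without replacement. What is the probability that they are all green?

P(all green) = 6/8 × 5/7 × 4/6 = 120/336 = 5/14.

5/14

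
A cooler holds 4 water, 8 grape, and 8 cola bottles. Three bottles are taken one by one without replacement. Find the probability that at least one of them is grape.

P(no grape) = 12/20 × 11/19 × 10/18 = 1320/6840 = 11/57.
P(at least one) = 1 − 11/57 = 46/57.

46/57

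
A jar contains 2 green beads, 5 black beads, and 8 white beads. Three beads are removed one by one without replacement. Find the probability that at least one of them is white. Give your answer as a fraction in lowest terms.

P(no white) = 7/15 × 6/14 × 5/13 = 210/2730 = 1/13.
P(at least one) = 1 − 1/13 = 12/13.

12/13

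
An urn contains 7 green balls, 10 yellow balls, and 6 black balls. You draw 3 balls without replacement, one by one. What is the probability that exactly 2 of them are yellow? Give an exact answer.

One ordering (yellow drawn first) has probability 10/23 × 9/22 × 13/21 = 1170/10626 = 195/1771.
There are C(3,2) = 3 such orderings, each equally likely, so P = 3 × 195/1771 = 585/1771.

585/1771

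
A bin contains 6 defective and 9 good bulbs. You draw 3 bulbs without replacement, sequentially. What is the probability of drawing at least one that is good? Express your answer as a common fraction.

87/91

P(no good) = 6/15 × 5/14 × 4/13 = 120/2730 = 4/91.
P(at least one) = 1 − 4/91 = 87/91.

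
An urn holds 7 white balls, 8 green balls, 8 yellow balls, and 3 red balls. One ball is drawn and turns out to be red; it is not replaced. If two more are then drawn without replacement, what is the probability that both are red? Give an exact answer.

With the first ball removed, 2 red remain out of 25.
P = 2/25 × 1/24 = 2/600 = 1/300.

1/300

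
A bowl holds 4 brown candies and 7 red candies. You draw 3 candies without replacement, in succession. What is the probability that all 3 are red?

P = 7/11 × 6/10 × 5/9 = 210/990 = 7/33.

7/33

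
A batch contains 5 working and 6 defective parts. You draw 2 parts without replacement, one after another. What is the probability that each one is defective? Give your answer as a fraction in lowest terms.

3/11

P = 6/11 × 5/10 = 30/110 = 3/11.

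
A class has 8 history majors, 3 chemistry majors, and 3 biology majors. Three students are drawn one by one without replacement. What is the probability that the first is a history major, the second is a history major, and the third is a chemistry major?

Chain rule:
P = 8/14 × 7/13 × 3/12 = 168/2184 = 1/13.

1/13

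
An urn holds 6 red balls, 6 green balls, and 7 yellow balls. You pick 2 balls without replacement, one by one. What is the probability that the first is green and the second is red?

Multiply the probability of each draw given the previous ones:
P = 6/19 × 6/18 = 36/342 = 2/19.

2/19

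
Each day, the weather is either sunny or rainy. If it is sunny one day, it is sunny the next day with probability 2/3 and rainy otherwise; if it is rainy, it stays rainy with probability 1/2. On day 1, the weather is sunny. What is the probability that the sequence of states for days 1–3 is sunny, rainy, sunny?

1/6

Day 1 is given. For each transition, use the conditional probability from the current state:
P(rainy | sunny) = 1/3; P(sunny | rainy) = 1/2.
P = 1/3 × 1/2 = 1/6.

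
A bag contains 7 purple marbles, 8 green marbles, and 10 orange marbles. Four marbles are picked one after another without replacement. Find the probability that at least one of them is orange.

2257/2530

P(no orange) = 15/25 × 14/24 × 13/23 × 12/22 = 32760/303600 = 273/2530.
P(at least one) = 1 − 273/2530 = 2257/2530.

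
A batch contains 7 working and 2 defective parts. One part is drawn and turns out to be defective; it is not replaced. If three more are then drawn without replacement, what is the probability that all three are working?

With the first part removed, 7 working remain out of 8.
P = 7/8 × 6/7 × 5/6 = 210/336 = 5/8.

5/8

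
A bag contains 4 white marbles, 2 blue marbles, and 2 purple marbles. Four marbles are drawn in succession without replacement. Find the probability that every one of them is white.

1/70

P(every draw is white) = 4/8 × 3/7 × 2/6 × 1/5 = 24/1680 = 1/70.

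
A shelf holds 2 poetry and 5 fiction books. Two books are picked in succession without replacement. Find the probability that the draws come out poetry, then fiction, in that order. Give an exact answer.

5/21

Multiply the probability of each draw given the previous ones:
P = 2/7 × 5/6 = 10/42 = 5/21.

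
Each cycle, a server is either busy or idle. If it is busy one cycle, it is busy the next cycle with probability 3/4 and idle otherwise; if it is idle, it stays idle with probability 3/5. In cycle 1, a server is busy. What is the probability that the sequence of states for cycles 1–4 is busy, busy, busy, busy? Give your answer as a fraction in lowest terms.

27/64

Cycle 1 is given. For each transition, use the conditional probability from the current state:
P(busy | busy) = 3/4; P(busy | busy) = 3/4; P(busy | busy) = 3/4.
P = 3/4 × 3/4 × 3/4 = 27/64.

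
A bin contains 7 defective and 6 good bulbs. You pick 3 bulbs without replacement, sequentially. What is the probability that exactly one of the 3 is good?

One ordering (good drawn first) has probability 6/13 × 7/12 × 6/11 = 252/1716 = 21/143.
There are C(3,1) = 3 such orderings, each equally likely, so P = 3 × 21/143 = 63/143.

63/143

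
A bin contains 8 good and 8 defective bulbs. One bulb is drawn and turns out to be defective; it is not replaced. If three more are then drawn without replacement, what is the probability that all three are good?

After the first draw, 8 of the remaining 15 bulbs are good.
P = 8/15 × 7/14 × 6/13 = 336/2730 = 8/65.

8/65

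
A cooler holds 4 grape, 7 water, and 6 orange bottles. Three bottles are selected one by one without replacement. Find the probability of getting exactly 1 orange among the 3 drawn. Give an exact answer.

33/68

One ordering (orange drawn first) has probability 6/17 × 11/16 × 10/15 = 660/4080 = 11/68.
There are C(3,1) = 3 such orderings, each equally likely, so P = 3 × 11/68 = 33/68.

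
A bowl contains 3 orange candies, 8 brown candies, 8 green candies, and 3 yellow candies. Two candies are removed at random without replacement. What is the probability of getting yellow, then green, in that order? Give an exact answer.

4/77

Multiply the probability of each draw given the previous ones:
P = 3/22 × 8/21 = 24/462 = 4/77.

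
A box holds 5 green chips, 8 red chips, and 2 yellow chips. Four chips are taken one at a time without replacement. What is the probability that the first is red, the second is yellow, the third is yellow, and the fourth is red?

2/585

Each draw changes the counts, so multiply the conditional probabilities along the sequence:
P = 8/15 × 2/14 × 1/13 × 7/12 = 112/32760 = 2/585.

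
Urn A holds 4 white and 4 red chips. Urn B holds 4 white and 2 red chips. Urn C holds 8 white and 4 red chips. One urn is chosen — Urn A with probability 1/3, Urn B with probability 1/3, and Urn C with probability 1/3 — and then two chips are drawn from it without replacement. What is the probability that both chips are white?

2399/6930

From Urn A: P(both white) = (4/8)(3/7) = 3/14.
From Urn B: P(both white) = (4/6)(3/5) = 2/5.
From Urn C: P(both white) = (8/12)(7/11) = 14/33.
Total probability = (1/3)(3/14) + (1/3)(2/5) + (1/3)(14/33) = 2399/6930.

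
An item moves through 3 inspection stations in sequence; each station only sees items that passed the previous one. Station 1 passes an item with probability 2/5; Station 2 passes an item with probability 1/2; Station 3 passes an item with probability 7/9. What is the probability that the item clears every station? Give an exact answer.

7/45

Each stage is reached only if all earlier stages succeed, so
P = 2/5 × 1/2 × 7/9 = 14/90 = 7/45.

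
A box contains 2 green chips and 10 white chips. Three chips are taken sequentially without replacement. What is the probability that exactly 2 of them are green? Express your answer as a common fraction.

One ordering (green drawn first) has probability 2/12 × 1/11 × 10/10 = 20/1320 = 1/66.
There are C(3,2) = 3 such orderings, each equally likely, so P = 3 × 1/66 = 1/22.

1/22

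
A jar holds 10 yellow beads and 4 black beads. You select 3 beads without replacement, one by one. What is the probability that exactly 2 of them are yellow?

45/91

One ordering (yellow drawn first) has probability 10/14 × 9/13 × 4/12 = 360/2184 = 15/91.
There are C(3,2) = 3 such orderings, each equally likely, so P = 3 × 15/91 = 45/91.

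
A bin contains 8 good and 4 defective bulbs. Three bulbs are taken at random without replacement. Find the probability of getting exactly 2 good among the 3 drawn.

28/55

One ordering (good drawn first) has probability 8/12 × 7/11 × 4/10 = 224/1320 = 28/165.
There are C(3,2) = 3 such orderings, each equally likely, so P = 3 × 28/165 = 28/55.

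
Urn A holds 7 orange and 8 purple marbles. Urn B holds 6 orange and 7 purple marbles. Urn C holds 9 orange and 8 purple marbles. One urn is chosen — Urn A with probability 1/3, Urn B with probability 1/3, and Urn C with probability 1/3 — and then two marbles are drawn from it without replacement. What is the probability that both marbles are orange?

242/1105

From Urn A: P(both orange) = (7/15)(6/14) = 1/5.
From Urn B: P(both orange) = (6/13)(5/12) = 5/26.
From Urn C: P(both orange) = (9/17)(8/16) = 9/34.
Total probability = (1/3)(1/5) + (1/3)(5/26) + (1/3)(9/34) = 242/1105.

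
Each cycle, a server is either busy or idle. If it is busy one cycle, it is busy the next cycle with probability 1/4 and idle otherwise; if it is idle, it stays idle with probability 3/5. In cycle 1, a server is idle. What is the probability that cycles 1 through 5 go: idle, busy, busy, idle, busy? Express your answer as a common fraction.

Cycle 1 is given. For each transition, use the conditional probability from the current state:
P(busy | idle) = 2/5; P(busy | busy) = 1/4; P(idle | busy) = 3/4; P(busy | idle) = 2/5.
P = 2/5 × 1/4 × 3/4 × 2/5 = 12/400 = 3/100.

3/100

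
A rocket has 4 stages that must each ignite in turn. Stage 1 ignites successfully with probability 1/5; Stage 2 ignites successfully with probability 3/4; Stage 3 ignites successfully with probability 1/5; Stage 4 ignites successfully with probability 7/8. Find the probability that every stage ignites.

21/800

Multiplying along the chain,
P = 1/5 × 3/4 × 1/5 × 7/8 = 21/800.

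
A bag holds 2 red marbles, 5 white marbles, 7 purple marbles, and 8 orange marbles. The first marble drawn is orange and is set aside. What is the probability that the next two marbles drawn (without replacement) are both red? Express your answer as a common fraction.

1/210

After the first draw, 2 of the remaining 21 marbles are red.
P = 2/21 × 1/20 = 2/420 = 1/210.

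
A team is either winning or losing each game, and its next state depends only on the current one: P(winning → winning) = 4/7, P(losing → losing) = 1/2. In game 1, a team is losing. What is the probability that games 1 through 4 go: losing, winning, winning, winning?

Game 1 is given. For each transition, use the conditional probability from the current state:
P(winning | losing) = 1/2; P(winning | winning) = 4/7; P(winning | winning) = 4/7.
P = 1/2 × 4/7 × 4/7 = 16/98 = 8/49.

8/49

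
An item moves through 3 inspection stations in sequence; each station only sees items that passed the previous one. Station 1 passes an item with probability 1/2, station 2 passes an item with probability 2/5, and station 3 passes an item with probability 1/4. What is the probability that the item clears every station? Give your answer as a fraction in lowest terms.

The events are sequential, so multiply the conditional probabilities:
P = 1/2 × 2/5 × 1/4 = 2/40 = 1/20.

1/20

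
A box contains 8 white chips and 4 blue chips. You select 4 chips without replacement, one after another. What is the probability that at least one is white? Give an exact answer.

P(no white) = 4/12 × 3/11 × 2/10 × 1/9 = 24/11880 = 1/495.
P(at least one) = 1 − 1/495 = 494/495.

494/495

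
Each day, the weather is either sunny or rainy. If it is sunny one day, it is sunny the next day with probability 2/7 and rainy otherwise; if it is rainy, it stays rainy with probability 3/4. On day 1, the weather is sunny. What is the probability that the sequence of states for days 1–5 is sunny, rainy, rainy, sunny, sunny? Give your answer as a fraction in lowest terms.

Day 1 is given. For each transition, use the conditional probability from the current state:
P(rainy | sunny) = 5/7; P(rainy | rainy) = 3/4; P(sunny | rainy) = 1/4; P(sunny | sunny) = 2/7.
P = 5/7 × 3/4 × 1/4 × 2/7 = 30/784 = 15/392.

15/392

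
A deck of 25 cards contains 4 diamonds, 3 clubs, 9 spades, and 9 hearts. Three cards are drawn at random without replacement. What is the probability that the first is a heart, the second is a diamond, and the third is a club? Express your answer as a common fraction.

9/1150

Multiply the probability of each draw given the previous ones:
P = 9/25 × 4/24 × 3/23 = 108/13800 = 9/1150.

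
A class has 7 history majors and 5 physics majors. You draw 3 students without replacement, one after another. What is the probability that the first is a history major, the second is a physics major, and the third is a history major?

Multiply the probability of each draw given the previous ones:
P = 7/12 × 5/11 × 6/10 = 210/1320 = 7/44.

7/44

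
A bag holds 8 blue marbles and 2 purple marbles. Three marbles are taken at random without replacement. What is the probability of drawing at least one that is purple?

P(no purple) = 8/10 × 7/9 × 6/8 = 336/720 = 7/15.
P(at least one) = 1 − 7/15 = 8/15.

8/15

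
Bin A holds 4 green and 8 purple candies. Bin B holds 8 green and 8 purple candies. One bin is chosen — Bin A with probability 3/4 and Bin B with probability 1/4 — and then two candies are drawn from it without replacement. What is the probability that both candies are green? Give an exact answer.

From Bin A: P(both green) = (4/12)(3/11) = 1/11.
From Bin B: P(both green) = (8/16)(7/15) = 7/30.
Total probability = (3/4)(1/11) + (1/4)(7/30) = 167/1320.

167/1320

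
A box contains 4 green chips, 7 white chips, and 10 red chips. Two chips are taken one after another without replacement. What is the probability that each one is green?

1/35

P(all green) = 4/21 × 3/20 = 12/420 = 1/35.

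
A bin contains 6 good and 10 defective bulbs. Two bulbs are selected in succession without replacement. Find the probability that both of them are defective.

P(all defective) = 10/16 × 9/15 = 90/240 = 3/8.

3/8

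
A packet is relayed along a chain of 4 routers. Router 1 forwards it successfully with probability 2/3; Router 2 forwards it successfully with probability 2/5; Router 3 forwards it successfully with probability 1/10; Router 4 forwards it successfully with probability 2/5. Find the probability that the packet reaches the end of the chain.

4/375

Multiplying along the chain,
P = 2/3 × 2/5 × 1/10 × 2/5 = 8/750 = 4/375.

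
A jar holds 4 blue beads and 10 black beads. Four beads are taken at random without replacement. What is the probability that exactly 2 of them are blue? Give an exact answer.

One ordering (blue drawn first) has probability 4/14 × 3/13 × 10/12 × 9/11 = 1080/24024 = 45/1001.
There are C(4,2) = 6 such orderings, each equally likely, so P = 6 × 45/1001 = 270/1001.

270/1001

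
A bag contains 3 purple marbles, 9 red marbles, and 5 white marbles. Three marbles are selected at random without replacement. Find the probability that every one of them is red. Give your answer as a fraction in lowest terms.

21/170

P(every draw is red) = 9/17 × 8/16 × 7/15 = 504/4080 = 21/170.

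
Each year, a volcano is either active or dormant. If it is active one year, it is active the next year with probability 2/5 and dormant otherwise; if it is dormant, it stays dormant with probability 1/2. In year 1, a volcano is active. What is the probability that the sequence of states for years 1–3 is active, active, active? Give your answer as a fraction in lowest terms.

Year 1 is given. For each transition, use the conditional probability from the current state:
P(active | active) = 2/5; P(active | active) = 2/5.
P = 2/5 × 2/5 = 4/25.

4/25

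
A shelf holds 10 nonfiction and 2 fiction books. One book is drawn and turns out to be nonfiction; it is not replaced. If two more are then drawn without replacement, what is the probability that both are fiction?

1/55

After the first draw, 2 of the remaining 11 books are fiction.
P = 2/11 × 1/10 = 2/110 = 1/55.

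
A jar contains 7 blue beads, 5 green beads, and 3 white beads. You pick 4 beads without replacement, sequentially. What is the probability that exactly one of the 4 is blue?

One ordering (blue drawn first) has probability 7/15 × 8/14 × 7/13 × 6/12 = 2352/32760 = 14/195.
There are C(4,1) = 4 such orderings, each equally likely, so P = 4 × 14/195 = 56/195.

56/195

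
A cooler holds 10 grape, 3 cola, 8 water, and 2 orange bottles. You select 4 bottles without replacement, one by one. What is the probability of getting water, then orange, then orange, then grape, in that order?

Each draw changes the counts, so multiply the conditional probabilities along the sequence:
P = 8/23 × 2/22 × 1/21 × 10/20 = 160/212520 = 4/5313.

4/5313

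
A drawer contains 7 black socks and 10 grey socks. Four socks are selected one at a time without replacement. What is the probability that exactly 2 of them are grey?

27/68

One ordering (grey drawn first) has probability 10/17 × 9/16 × 7/15 × 6/14 = 3780/57120 = 9/136.
There are C(4,2) = 6 such orderings, each equally likely, so P = 6 × 9/136 = 27/68.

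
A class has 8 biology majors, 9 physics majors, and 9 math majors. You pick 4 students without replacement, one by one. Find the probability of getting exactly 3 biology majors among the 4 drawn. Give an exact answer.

One ordering (biology majors drawn first) has probability 8/26 × 7/25 × 6/24 × 18/23 = 6048/358800 = 126/7475.
There are C(4,3) = 4 such orderings, each equally likely, so P = 4 × 126/7475 = 504/7475.

504/7475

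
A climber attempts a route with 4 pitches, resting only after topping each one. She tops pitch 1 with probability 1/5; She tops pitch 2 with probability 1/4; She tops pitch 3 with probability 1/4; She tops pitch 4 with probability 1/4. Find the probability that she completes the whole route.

1/320

Each stage is reached only if all earlier stages succeed, so
P = 1/5 × 1/4 × 1/4 × 1/4 = 1/320.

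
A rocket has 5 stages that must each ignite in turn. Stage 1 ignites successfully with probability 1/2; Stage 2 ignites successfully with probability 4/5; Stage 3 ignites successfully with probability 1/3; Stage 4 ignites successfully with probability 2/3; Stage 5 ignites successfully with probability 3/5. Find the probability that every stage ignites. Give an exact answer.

4/75

Each stage is reached only if all earlier stages succeed, so
P = 1/2 × 4/5 × 1/3 × 2/3 × 3/5 = 24/450 = 4/75.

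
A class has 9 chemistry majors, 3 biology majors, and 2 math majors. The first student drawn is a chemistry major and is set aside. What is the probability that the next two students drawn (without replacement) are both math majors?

After the first draw, 2 of the remaining 13 students are math majors.
P = 2/13 × 1/12 = 2/156 = 1/78.

1/78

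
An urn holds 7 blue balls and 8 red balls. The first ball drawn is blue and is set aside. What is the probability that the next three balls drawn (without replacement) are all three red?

2/13

With the first ball removed, 8 red remain out of 14.
P = 8/14 × 7/13 × 6/12 = 336/2184 = 2/13.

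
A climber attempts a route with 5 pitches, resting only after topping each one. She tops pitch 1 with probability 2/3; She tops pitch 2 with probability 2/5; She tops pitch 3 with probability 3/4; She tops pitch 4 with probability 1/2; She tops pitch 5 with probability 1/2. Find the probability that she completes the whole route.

1/20

Multiplying along the chain,
P = 2/3 × 2/5 × 3/4 × 1/2 × 1/2 = 12/240 = 1/20.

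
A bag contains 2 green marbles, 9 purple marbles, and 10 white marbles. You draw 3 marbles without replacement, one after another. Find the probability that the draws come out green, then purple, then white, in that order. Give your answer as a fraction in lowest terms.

3/133

Chain rule:
P = 2/21 × 9/20 × 10/19 = 180/7980 = 3/133.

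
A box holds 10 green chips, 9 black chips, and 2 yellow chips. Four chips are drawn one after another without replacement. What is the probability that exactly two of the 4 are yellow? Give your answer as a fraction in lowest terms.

One ordering (yellow drawn first) has probability 2/21 × 1/20 × 19/19 × 18/18 = 684/143640 = 1/210.
There are C(4,2) = 6 such orderings, each equally likely, so P = 6 × 1/210 = 1/35.

1/35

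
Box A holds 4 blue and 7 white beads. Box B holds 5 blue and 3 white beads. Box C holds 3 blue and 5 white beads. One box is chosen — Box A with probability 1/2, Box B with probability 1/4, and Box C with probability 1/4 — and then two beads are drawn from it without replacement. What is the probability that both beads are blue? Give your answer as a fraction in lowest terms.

1051/6160

From Box A: P(both blue) = (4/11)(3/10) = 6/55.
From Box B: P(both blue) = (5/8)(4/7) = 5/14.
From Box C: P(both blue) = (3/8)(2/7) = 3/28.
Total probability = (1/2)(6/55) + (1/4)(5/14) + (1/4)(3/28) = 1051/6160.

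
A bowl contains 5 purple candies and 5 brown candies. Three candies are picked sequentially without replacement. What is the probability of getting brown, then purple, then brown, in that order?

Each draw changes the counts, so multiply the conditional probabilities along the sequence:
P = 5/10 × 5/9 × 4/8 = 100/720 = 5/36.

5/36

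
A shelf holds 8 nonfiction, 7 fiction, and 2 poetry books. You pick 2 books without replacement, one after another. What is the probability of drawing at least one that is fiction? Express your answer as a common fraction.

91/136

P(no fiction) = 10/17 × 9/16 = 90/272 = 45/136.
P(at least one) = 1 − 45/136 = 91/136.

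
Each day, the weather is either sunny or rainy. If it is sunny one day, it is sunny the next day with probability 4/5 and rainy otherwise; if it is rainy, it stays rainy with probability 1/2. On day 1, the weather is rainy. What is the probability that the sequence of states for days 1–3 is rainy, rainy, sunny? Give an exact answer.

Day 1 is given. For each transition, use the conditional probability from the current state:
P(rainy | rainy) = 1/2; P(sunny | rainy) = 1/2.
P = 1/2 × 1/2 = 1/4.

1/4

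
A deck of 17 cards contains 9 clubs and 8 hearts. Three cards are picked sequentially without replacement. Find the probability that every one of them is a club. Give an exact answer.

21/170

P(all clubs) = 9/17 × 8/16 × 7/15 = 504/4080 = 21/170.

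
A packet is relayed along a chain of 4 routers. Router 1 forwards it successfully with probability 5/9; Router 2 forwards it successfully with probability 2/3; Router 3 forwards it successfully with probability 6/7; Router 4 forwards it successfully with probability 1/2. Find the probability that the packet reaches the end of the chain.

The events are sequential, so multiply the conditional probabilities:
P = 5/9 × 2/3 × 6/7 × 1/2 = 60/378 = 10/63.

10/63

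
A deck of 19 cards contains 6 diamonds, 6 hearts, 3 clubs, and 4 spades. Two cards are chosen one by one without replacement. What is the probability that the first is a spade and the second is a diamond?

Chain rule:
P = 4/19 × 6/18 = 24/342 = 4/57.

4/57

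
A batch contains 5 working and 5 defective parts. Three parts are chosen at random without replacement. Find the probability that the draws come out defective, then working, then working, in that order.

5/36

Each draw changes the counts, so multiply the conditional probabilities along the sequence:
P = 5/10 × 5/9 × 4/8 = 100/720 = 5/36.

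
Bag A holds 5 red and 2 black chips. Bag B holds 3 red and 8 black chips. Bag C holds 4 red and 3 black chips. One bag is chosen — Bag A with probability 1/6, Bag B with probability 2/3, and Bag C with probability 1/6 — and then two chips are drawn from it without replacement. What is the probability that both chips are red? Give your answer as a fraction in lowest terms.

566/3465

From Bag A: P(both red) = (5/7)(4/6) = 10/21.
From Bag B: P(both red) = (3/11)(2/10) = 3/55.
From Bag C: P(both red) = (4/7)(3/6) = 2/7.
Total probability = (1/6)(10/21) + (2/3)(3/55) + (1/6)(2/7) = 566/3465.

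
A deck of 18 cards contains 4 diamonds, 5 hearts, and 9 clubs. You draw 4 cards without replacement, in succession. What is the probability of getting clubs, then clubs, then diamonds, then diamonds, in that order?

1/85

Chain rule:
P = 9/18 × 8/17 × 4/16 × 3/15 = 864/73440 = 1/85.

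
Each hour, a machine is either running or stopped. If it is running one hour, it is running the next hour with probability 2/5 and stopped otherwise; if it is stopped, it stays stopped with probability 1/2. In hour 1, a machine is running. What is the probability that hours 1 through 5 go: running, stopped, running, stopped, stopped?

Hour 1 is given. For each transition, use the conditional probability from the current state:
P(stopped | running) = 3/5; P(running | stopped) = 1/2; P(stopped | running) = 3/5; P(stopped | stopped) = 1/2.
P = 3/5 × 1/2 × 3/5 × 1/2 = 9/100.

9/100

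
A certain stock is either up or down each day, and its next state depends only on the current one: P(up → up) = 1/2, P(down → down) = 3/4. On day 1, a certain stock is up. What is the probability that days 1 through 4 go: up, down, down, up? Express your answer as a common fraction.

3/32

Day 1 is given. For each transition, use the conditional probability from the current state:
P(down | up) = 1/2; P(down | down) = 3/4; P(up | down) = 1/4.
P = 1/2 × 3/4 × 1/4 = 3/32.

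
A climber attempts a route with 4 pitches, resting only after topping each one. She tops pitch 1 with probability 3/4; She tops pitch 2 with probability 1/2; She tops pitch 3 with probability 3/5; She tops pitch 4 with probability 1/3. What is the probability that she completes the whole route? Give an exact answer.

Each stage is reached only if all earlier stages succeed, so
P = 3/4 × 1/2 × 3/5 × 1/3 = 9/120 = 3/40.

3/40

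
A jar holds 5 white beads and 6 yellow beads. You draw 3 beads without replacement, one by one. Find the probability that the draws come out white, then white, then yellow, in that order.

4/33

Chain rule:
P = 5/11 × 4/10 × 6/9 = 120/990 = 4/33.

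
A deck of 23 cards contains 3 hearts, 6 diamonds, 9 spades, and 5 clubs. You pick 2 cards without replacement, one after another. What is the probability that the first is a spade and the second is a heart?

27/506

Each draw changes the counts, so multiply the conditional probabilities along the sequence:
P = 9/23 × 3/22 = 27/506.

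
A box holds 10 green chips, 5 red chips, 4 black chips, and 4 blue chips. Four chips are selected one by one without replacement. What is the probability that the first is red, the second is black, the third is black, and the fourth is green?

5/1771

Each draw changes the counts, so multiply the conditional probabilities along the sequence:
P = 5/23 × 4/22 × 3/21 × 10/20 = 600/212520 = 5/1771.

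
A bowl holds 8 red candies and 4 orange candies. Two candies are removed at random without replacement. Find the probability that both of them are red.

P(every draw is red) = 8/12 × 7/11 = 56/132 = 14/33.

14/33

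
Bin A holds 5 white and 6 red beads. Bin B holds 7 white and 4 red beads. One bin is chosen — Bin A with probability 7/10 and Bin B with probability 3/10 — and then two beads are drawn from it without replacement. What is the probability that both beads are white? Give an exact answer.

From Bin A: P(both white) = (5/11)(4/10) = 2/11.
From Bin B: P(both white) = (7/11)(6/10) = 21/55.
Total probability = (7/10)(2/11) + (3/10)(21/55) = 133/550.

133/550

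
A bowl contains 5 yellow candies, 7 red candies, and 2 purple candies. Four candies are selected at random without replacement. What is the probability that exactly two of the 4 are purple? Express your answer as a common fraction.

One ordering (purple drawn first) has probability 2/14 × 1/13 × 12/12 × 11/11 = 264/24024 = 1/91.
There are C(4,2) = 6 such orderings, each equally likely, so P = 6 × 1/91 = 6/91.

6/91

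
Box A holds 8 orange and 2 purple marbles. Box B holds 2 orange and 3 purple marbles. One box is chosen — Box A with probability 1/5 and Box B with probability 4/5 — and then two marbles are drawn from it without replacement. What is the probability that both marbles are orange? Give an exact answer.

From Box A: P(both orange) = (8/10)(7/9) = 28/45.
From Box B: P(both orange) = (2/5)(1/4) = 1/10.
Total probability = (1/5)(28/45) + (4/5)(1/10) = 46/225.

46/225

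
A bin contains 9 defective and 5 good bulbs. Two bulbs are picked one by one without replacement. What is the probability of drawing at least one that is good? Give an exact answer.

55/91

P(no good) = 9/14 × 8/13 = 72/182 = 36/91.
P(at least one) = 1 − 36/91 = 55/91.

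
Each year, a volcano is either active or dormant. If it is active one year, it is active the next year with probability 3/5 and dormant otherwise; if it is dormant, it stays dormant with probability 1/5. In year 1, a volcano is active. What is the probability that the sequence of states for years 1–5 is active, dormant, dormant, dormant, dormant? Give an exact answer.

2/625

Year 1 is given. For each transition, use the conditional probability from the current state:
P(dormant | active) = 2/5; P(dormant | dormant) = 1/5; P(dormant | dormant) = 1/5; P(dormant | dormant) = 1/5.
P = 2/5 × 1/5 × 1/5 × 1/5 = 2/625.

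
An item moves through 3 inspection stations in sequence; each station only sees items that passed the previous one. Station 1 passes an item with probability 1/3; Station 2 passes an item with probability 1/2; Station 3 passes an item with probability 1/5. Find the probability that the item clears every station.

1/30

Each stage is reached only if all earlier stages succeed, so
P = 1/3 × 1/2 × 1/5 = 1/30.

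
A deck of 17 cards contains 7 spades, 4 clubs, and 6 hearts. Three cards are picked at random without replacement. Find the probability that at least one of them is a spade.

P(no spades) = 10/17 × 9/16 × 8/15 = 720/4080 = 3/17.
P(at least one) = 1 − 3/17 = 14/17.

14/17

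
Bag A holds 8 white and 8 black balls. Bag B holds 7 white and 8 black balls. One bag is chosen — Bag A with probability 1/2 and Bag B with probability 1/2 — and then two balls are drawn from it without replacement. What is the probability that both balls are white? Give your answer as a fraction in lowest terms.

13/60

From Bag A: P(both white) = (8/16)(7/15) = 7/30.
From Bag B: P(both white) = (7/15)(6/14) = 1/5.
Total probability = (1/2)(7/30) + (1/2)(1/5) = 13/60.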